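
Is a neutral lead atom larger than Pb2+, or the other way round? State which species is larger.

Forming Pb2+ removes 2 electrons from Pb. Fewer electrons for the same nuclear charge means less shielding and a higher Z_eff on the remaining electrons.
A cation is smaller than its parent atom: Pb2+ < Pb.

Pb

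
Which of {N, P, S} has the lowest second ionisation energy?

The second ionization energy removes an electron from the +1 ion. For each element: N⁺ still has 4 valence electrons; P⁺ still has 4 valence electrons; S⁺ still has 5 valence electrons.
All are still removing valence electrons, so compare the +1 ions as you would atoms: IE_2 generally rises across a period (higher Z_eff) and falls down a group (larger shell), subject to the usual subshell exceptions.
Valence configurations: N⁺ [He]2s²2p², P⁺ [Ne]3s²3p², S⁺ [Ne]3s²3p³.
Approximate IE_2 values (kJ/mol): N 2856, P 1907, S 2252.
Hence IE_2: P < S < N.

P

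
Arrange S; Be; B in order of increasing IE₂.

Consider each +1 ion: S⁺ still has 5 valence electrons; Be⁺ still has 1 valence electron; B⁺ still has 2 valence electrons.
All are still removing valence electrons, so compare the +1 ions as you would atoms: IE_2 generally rises across a period (higher Z_eff) and falls down a group (larger shell), subject to the usual subshell exceptions.
Valence configurations: S⁺ [Ne]3s²3p³, Be⁺ [He]2s¹, B⁺ [He]2s².
Approximate IE_2 values (kJ/mol): S 2252, Be 1757, B 2427.
So the second ionization energies run Be < S < B.

Be < S < B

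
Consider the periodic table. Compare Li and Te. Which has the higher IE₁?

Te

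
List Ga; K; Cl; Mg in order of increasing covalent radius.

Cl < Ga < Mg < K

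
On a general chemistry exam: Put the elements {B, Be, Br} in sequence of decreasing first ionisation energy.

Be is in period 2, group 2; B is in period 2, group 13; Br is in period 4, group 17.
IE₁ increases left→right with effective nuclear charge and decreases top→bottom as the valence shell moves farther out.
These span different periods and groups, so the two trends combine.
Be > B: this pair runs against the simple trend — see the exception note.
Br > Be: period and group pull opposite ways; the across-period shift dominates (1140 vs 900 kJ/mol).
Note the exception: Be has a higher first ionization energy than B, contrary to the simple trend — removing B's lone 2p electron is easier than breaking Be's filled 2s².
For reference (kJ/mol): Be 900, B 801, Br 1140.
So from highest to lowest: Br > Be > B.

Br, Be, B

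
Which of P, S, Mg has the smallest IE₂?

Mg

After 1 electron has been removed, what remains? P⁺ still has 4 valence electrons; S⁺ still has 5 valence electrons; Mg⁺ still has 1 valence electron.
All are still removing valence electrons, so compare the +1 ions as you would atoms: IE_2 generally rises across a period (higher Z_eff) and falls down a group (larger shell), subject to the usual subshell exceptions.
Valence configurations: P⁺ [Ne]3s²3p², S⁺ [Ne]3s²3p³, Mg⁺ [Ne]3s¹.
Tabulated IE_2 (kJ/mol): P 1907, S 2252, Mg 1451.
Hence IE_2: Mg < P < S.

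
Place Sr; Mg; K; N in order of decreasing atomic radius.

N is in period 2, group 15; Mg is in period 3, group 2; K is in period 4, group 1; Sr is in period 5, group 2.
Across a period the added protons contract the valence shell; down a group each new principal shell makes the atom larger.
Neither a single period nor a single group — weigh both effects.
Mg > N: relative to N, both the across-period and down-group shifts push Mg's atomic radius up.
Sr > Mg: Sr sits below Mg in group 2, so the down-group effect alone puts Sr larger.
K > Sr: the two effects oppose for this pair; the across-period effect wins (196 vs 185 pm).
Approximate values (pm): N 71, Mg 139, K 196, Sr 185.
So from largest to smallest: K > Sr > Mg > N.

K > Sr > Mg > N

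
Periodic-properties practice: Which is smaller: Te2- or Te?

Forming Te2- adds 2 electrons to Te. More electron–electron repulsion in the same shell, with unchanged nuclear charge, lets the cloud expand.
An anion is larger than its parent atom: Te2- > Te.

Te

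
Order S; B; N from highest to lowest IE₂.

IE_2 is the cost of taking one more electron from the +1 cation: S⁺ still has 5 valence electrons; B⁺ still has 2 valence electrons; N⁺ still has 4 valence electrons.
All are still removing valence electrons, so compare the +1 ions as you would atoms: IE_2 generally rises across a period (higher Z_eff) and falls down a group (larger shell), subject to the usual subshell exceptions.
Valence configurations: S⁺ [Ne]3s²3p³, B⁺ [He]2s², N⁺ [He]2s²2p².
The numbers (kJ/mol): S 2252, B 2427, N 2856.
So the second ionization energies run S < B < N.

N > B > S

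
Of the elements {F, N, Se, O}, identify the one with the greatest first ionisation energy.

F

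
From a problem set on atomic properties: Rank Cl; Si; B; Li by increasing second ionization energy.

The second ionization energy removes an electron from the +1 ion. For each element: Cl⁺ still has 6 valence electrons; Si⁺ still has 3 valence electrons; B⁺ still has 2 valence electrons; Li⁺ is the bare [He] core.
Core electrons are held far more tightly than valence electrons, so Li tops the IE_2 order.
Valence configurations: Cl⁺ [Ne]3s²3p⁴, Si⁺ [Ne]3s²3p¹, B⁺ [He]2s².
Tabulated IE_2 (kJ/mol): Cl 2298, Si 1577, B 2427, Li 7298.
Hence IE_2: Si < Cl < B < Li.

Si < Cl < B < Li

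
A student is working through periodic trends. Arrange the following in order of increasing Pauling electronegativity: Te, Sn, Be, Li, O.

Li < Be < Sn < Te < O

Electronegativity increases across a period and decreases down a group, tracking effective nuclear charge and atomic size.
These span different periods and groups, so the two trends combine.
Be > Li: both are in period 2; the period trend gives Be the larger value.
Sn > Be: period and group pull opposite ways; the across-period shift dominates (1.96 vs 1.57).
Te > Sn: Te lies to the right of Sn in period 5, so the across-period effect alone puts Te higher.
O > Te: they share group 16; the group trend gives O the larger value.
For reference (Pauling): Li 0.98, Be 1.57, O 3.44, Sn 1.96, Te 2.10.
So from lowest to highest: Li < Be < Sn < Te < O.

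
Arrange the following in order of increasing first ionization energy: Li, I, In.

Li, In, I

Li is in period 2, group 1; In is in period 5, group 13; I is in period 5, group 17.
First ionization energy rises across a period (greater Z_eff holds electrons more tightly) and falls down a group (valence electrons are farther from the nucleus).
Here both period and group differ, so the two effects have to be weighed against each other.
In > Li: period and group pull opposite ways; the across-period shift dominates (558 vs 520 kJ/mol).
I > In: I lies to the right of In in period 5, so the across-period effect alone puts I higher.
Approximate values (kJ/mol): Li 520, In 558, I 1008.
So from lowest to highest: Li < In < I.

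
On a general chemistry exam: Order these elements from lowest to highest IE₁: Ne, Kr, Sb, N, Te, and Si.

Si < Sb < Te < Kr < N < Ne

N is in period 2, group 15; Ne is in period 2, group 18; Si is in period 3, group 14; Kr is in period 4, group 18; Sb is in period 5, group 15; Te is in period 5, group 16.
Across a period the outer electron is held more tightly (higher IE₁); down a group it sits in a higher shell, more shielded, and comes off more easily.
These span different periods and groups, so the two trends combine.
Sb > Si: the two effects oppose for this pair; the across-period effect wins (831 vs 786 kJ/mol).
Te > Sb: both are in period 5; the period trend gives Te the larger value.
Kr > Te: both effects reinforce here, so Kr is clearly the higher of the two.
N > Kr: the two effects oppose for this pair; the down-group effect wins (1402 vs 1351 kJ/mol).
Ne > N: Ne lies to the right of N in period 2, so the across-period effect alone puts Ne higher.
Tabulated first ionization energy (kJ/mol): N 1402, Ne 2081, Si 786, Kr 1351, Sb 831, Te 869.
So from lowest to highest: Si < Sb < Te < Kr < N < Ne.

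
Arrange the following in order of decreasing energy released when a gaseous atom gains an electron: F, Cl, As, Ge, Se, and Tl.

F is in period 2, group 17; Cl is in period 3, group 17; Ge is in period 4, group 14; As is in period 4, group 15; Se is in period 4, group 16; Tl is in period 6, group 13.
Adding an electron releases more energy for atoms nearer the top right (short of the noble gases).
Here both period and group differ, so the two effects have to be weighed against each other.
As > Tl: relative to Tl, both the across-period and down-group shifts push As's electron affinity up.
Ge > As: this pair runs against the simple trend — see the exception note.
Se > Ge: both are in period 4; the period trend gives Se the larger value.
F > Se: relative to Se, both the across-period and down-group shifts push F's electron affinity up.
Cl > F: this pair runs against the simple trend — see the exception note.
Note the exception: Ge has a higher electron affinity than As, contrary to the simple trend — adding an electron to As's half-filled 4p³ is unfavourable, so Ge (4p²) has the more exothermic EA.
Note the exception: Cl has a higher electron affinity than F, contrary to the simple trend — F's small 2p subshell makes the incoming electron feel strong e⁻–e⁻ repulsion, so Cl actually releases more energy on gaining an electron.
Tabulated electron affinity (kJ/mol): F 328, Cl 349, Ge 119, As 78, Se 195, Tl 19.
So from highest to lowest: Cl > F > Se > Ge > As > Tl.

Cl > F > Se > Ge > As > Tl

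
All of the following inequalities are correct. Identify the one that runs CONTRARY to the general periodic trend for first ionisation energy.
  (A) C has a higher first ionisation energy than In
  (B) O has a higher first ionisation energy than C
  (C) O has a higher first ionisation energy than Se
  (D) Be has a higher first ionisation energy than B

The general trend: first ionisation energy increases across a period and decreases down a group.
(A) C (period 2, group 14) vs In (period 5, group 13): the stated order agrees with the simple trend.
(B) O (period 2, group 16) vs C (period 2, group 14): the stated order agrees with the simple trend.
(C) O (period 2, group 16) vs Se (period 4, group 16): the stated order agrees with the simple trend.
(D) Be (period 2, group 2) vs B (period 2, group 13): the stated order contradicts the simple trend.
The exception is (D): removing B's lone 2p electron is easier than breaking Be's filled 2s².

(D)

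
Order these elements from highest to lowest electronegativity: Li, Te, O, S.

O > S > Te > Li

Li is in period 2, group 1; O is in period 2, group 16; S is in period 3, group 16; Te is in period 5, group 16.
Atoms toward the upper right of the periodic table pull bonding electrons most strongly.
Here both period and group differ, so the two effects have to be weighed against each other.
Te > Li: the two effects oppose for this pair; the across-period effect wins (2.10 vs 0.98).
S > Te: S sits above Te in group 16, so the down-group effect alone puts S higher.
O > S: O sits above S in group 16, so the down-group effect alone puts O higher.
Tabulated electronegativity (Pauling): Li 0.98, O 3.44, S 2.58, Te 2.10.
So from highest to lowest: O > S > Te > Li.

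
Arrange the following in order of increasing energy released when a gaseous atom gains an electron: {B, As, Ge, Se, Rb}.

B is in period 2, group 13; Ge is in period 4, group 14; As is in period 4, group 15; Se is in period 4, group 16; Rb is in period 5, group 1.
Electron affinity generally becomes more exothermic across a period toward the halogens and less exothermic down a group.
These span different periods and groups, so the two trends combine.
Rb > B: this pair runs against the simple trend — see the exception note.
As > Rb: relative to Rb, both the across-period and down-group shifts push As's electron affinity up.
Ge > As: this pair runs against the simple trend — see the exception note.
Se > Ge: both are in period 4; the period trend gives Se the larger value.
Note the exception: Rb has a higher electron affinity than B, contrary to the simple trend — B's ns²np¹ configuration gives only a small electron affinity — the sparsely filled np subshell binds an added electron weakly.
Note the exception: Ge has a higher electron affinity than As, contrary to the simple trend — adding an electron to As's half-filled 4p³ is unfavourable, so Ge (4p²) has the more exothermic EA.
Tabulated electron affinity (kJ/mol): B 27, Ge 119, As 78, Se 195, Rb 47.
So from lowest to highest: B < Rb < As < Ge < Se.

B < Rb < As < Ge < Se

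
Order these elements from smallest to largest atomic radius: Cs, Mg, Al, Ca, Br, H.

H is in period 1, group 1; Mg is in period 3, group 2; Al is in period 3, group 13; Ca is in period 4, group 2; Br is in period 4, group 17; Cs is in period 6, group 1.
Moving right in a period, electrons are added to the same shell under a stronger nuclear pull, so atoms get smaller; moving down, a new shell is opened and atoms get larger.
These span different periods and groups, so the two trends combine.
Br > H: period and group pull opposite ways; the down-group shift dominates (114 vs 32 pm).
Al > Br: the two effects oppose for this pair; the across-period effect wins (126 vs 114 pm).
Mg > Al: both are in period 3; the period trend gives Mg the larger value.
Ca > Mg: Ca sits below Mg in group 2, so the down-group effect alone puts Ca larger.
Cs > Ca: relative to Ca, both the across-period and down-group shifts push Cs's atomic radius up.
For reference (pm): H 32, Mg 139, Al 126, Ca 171, Br 114, Cs 232.
So from smallest to largest: H < Br < Al < Mg < Ca < Cs.

H < Br < Al < Mg < Ca < Cs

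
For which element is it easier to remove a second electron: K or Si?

Si

The second ionization energy removes an electron from the +1 ion. For each element: K⁺ is the bare [Ar] core; Si⁺ still has 3 valence electrons.
Breaking into a closed-shell core is much more expensive than removing a leftover valence electron — K has the largest IE_2 here.
The numbers (kJ/mol): K 3052, Si 1577.
Overall IE_2 order: Si < K.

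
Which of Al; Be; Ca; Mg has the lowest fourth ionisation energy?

The fourth ionization energy removes an electron from the +3 ion. For each element: Al³⁺ is the bare [Ne] core; Be³⁺ is already 1 electron into the core; Ca³⁺ is already 1 electron into the core; Mg³⁺ is already 1 electron into the core.
All of these are removing an electron from a noble-gas core or deeper; the smaller core (lower principal quantum number) is held far more tightly, and within a period the higher nuclear charge binds the same core more tightly.
The numbers (kJ/mol): Al 11577, Be 21007, Ca 6491, Mg 10543.
So the fourth ionization energies run Ca < Mg < Al < Be.

Ca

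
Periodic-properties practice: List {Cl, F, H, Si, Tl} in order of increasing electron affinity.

Tl < H < Si < F < Cl

H is in period 1, group 1; F is in period 2, group 17; Si is in period 3, group 14; Cl is in period 3, group 17; Tl is in period 6, group 13.
Electron affinity generally becomes more exothermic across a period toward the halogens and less exothermic down a group.
These span different periods and groups, so the two trends combine.
H > Tl: period and group pull opposite ways; the down-group shift dominates (73 vs 19 kJ/mol).
Si > H: the two effects oppose for this pair; the across-period effect wins (134 vs 73 kJ/mol).
F > Si: relative to Si, both the across-period and down-group shifts push F's electron affinity up.
Cl > F: this pair runs against the simple trend — see the exception note.
Note the exception: Cl has a higher electron affinity than F, contrary to the simple trend — F's small 2p subshell makes the incoming electron feel strong e⁻–e⁻ repulsion, so Cl actually releases more energy on gaining an electron.
Approximate values (kJ/mol): H 73, F 328, Si 134, Cl 349, Tl 19.
So from lowest to highest: Tl < H < Si < F < Cl.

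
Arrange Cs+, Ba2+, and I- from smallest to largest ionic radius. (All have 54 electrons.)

All of these have 54 electrons, so size is governed by nuclear charge alone: the more protons, the stronger the pull on the same electron cloud, and the smaller the ion.
Nuclear charges: Ba2+ (Z=56), Cs+ (Z=55), I- (Z=53).
Smallest to largest: Ba2+ < Cs+ < I-.

Ba2+, Cs+, I-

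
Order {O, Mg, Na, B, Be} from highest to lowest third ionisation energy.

Be > Mg > Na > O > B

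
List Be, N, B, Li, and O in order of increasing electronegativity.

Li, Be, B, N, O

Li is in period 2, group 1; Be is in period 2, group 2; B is in period 2, group 13; N is in period 2, group 15; O is in period 2, group 16.
Atoms toward the upper right of the periodic table pull bonding electrons most strongly.
All lie in period 2, so electronegativity increases left to right.
So from lowest to highest: Li < Be < B < N < O.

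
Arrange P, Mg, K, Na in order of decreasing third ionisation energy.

Mg, Na, K, P

After 2 electrons have been removed, what remains? P²⁺ still has 3 valence electrons; Mg²⁺ is the bare [Ne] core; K²⁺ is already 1 electron into the core; Na²⁺ is already 1 electron into the core.
Pulling an electron out of a noble-gas core costs far more than removing a remaining valence electron, so K, Na and Mg sit at the high end of IE_3.
Approximate IE_3 values (kJ/mol): P 2914, Mg 7733, K 4420, Na 6910.
Putting it together, IE_3: P < K < Na < Mg.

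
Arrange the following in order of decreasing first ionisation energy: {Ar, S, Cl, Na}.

Ar, Cl, S, Na

Na is in period 3, group 1; S is in period 3, group 16; Cl is in period 3, group 17; Ar is in period 3, group 18.
IE₁ increases left→right with effective nuclear charge and decreases top→bottom as the valence shell moves farther out.
All lie in period 3, so first ionization energy increases left to right.
So from highest to lowest: Ar > Cl > S > Na.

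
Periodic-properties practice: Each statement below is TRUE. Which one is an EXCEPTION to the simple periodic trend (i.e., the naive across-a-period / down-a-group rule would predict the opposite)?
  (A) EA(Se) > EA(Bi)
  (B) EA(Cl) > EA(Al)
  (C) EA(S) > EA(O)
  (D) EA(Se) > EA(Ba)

(C)

The general trend: electron affinity increases across a period and decreases down a group.
(A) Se (period 4, group 16) vs Bi (period 6, group 15): the stated order agrees with the simple trend.
(B) Cl (period 3, group 17) vs Al (period 3, group 13): the stated order agrees with the simple trend.
(C) S (period 3, group 16) vs O (period 2, group 16): the stated order contradicts the simple trend.
(D) Se (period 4, group 16) vs Ba (period 6, group 2): the stated order agrees with the simple trend.
The exception is (C): the compact 2p subshell of O repels the added electron more than S's larger 3p does.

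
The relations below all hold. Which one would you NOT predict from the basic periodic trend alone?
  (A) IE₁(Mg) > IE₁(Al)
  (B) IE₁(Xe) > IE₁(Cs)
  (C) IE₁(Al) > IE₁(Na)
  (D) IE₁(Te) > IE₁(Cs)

(A)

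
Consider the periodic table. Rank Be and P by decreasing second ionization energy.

IE_2 is the cost of taking one more electron from the +1 cation: Be⁺ still has 1 valence electron; P⁺ still has 4 valence electrons.
All are still removing valence electrons, so compare the +1 ions as you would atoms: IE_2 generally rises across a period (higher Z_eff) and falls down a group (larger shell), subject to the usual subshell exceptions.
Valence configurations: Be⁺ [He]2s¹, P⁺ [Ne]3s²3p².
Approximate IE_2 values (kJ/mol): Be 1757, P 1907.
Putting it together, IE_2: Be < P.

P > Be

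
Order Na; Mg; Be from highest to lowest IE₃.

Consider each +2 ion: Na²⁺ is already 1 electron into the core; Mg²⁺ is the bare [Ne] core; Be²⁺ is the bare [He] core.
All of these are removing an electron from a noble-gas core or deeper; the smaller core (lower principal quantum number) is held far more tightly, and within a period the higher nuclear charge binds the same core more tightly.
The numbers (kJ/mol): Na 6910, Mg 7733, Be 14849.
Hence IE_3: Na < Mg < Be.

Be > Mg > Na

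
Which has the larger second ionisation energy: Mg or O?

O

After 1 electron has been removed, what remains? Mg⁺ still has 1 valence electron; O⁺ still has 5 valence electrons.
All are still removing valence electrons, so compare the +1 ions as you would atoms: IE_2 generally rises across a period (higher Z_eff) and falls down a group (larger shell), subject to the usual subshell exceptions.
Valence configurations: Mg⁺ [Ne]3s¹, O⁺ [He]2s²2p³.
The numbers (kJ/mol): Mg 1451, O 3388.
Hence IE_2: Mg < O.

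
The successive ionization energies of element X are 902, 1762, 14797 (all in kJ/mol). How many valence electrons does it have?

2

Look for the largest jump between consecutive ionization energies: IE3/IE2 ≈ 8.4, far larger than any earlier ratio.
That jump marks the point where a core electron is being removed. So the atom has 2 valence electrons.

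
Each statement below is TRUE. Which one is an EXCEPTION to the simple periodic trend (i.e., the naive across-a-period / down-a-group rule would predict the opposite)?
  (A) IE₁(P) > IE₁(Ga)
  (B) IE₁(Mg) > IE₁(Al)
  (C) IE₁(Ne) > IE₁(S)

(B)

The general trend: first ionization energy increases across a period and decreases down a group.
(A) P (period 3, group 15) vs Ga (period 4, group 13): the stated order agrees with the simple trend.
(B) Mg (period 3, group 2) vs Al (period 3, group 13): the stated order contradicts the simple trend.
(C) Ne (period 2, group 18) vs S (period 3, group 16): the stated order agrees with the simple trend.
The exception is (B): Al's single 3p electron is easier to remove than one from Mg's filled 3s².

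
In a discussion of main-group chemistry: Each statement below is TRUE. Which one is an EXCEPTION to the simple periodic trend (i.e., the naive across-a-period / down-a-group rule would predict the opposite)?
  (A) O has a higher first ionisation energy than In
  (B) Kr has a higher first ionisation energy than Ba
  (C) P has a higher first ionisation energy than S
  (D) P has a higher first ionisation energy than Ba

The general trend: first ionisation energy increases across a period and decreases down a group.
(A) O (period 2, group 16) vs In (period 5, group 13): the stated order agrees with the simple trend.
(B) Kr (period 4, group 18) vs Ba (period 6, group 2): the stated order agrees with the simple trend.
(C) P (period 3, group 15) vs S (period 3, group 16): the stated order contradicts the simple trend.
(D) P (period 3, group 15) vs Ba (period 6, group 2): the stated order agrees with the simple trend.
The exception is (C): S (3p⁴) ionizes more easily than half-filled P (3p³) because the paired 3p electron in S is pushed out by e⁻–e⁻ repulsion.

(C)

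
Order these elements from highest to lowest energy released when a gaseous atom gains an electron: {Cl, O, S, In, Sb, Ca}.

Cl, S, O, Sb, In, Ca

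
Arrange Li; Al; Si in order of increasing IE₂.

Si < Al < Li

IE_2 is the cost of taking one more electron from the +1 cation: Li⁺ is the bare [He] core; Al⁺ still has 2 valence electrons; Si⁺ still has 3 valence electrons.
Breaking into a closed-shell core is much more expensive than removing a leftover valence electron — Li has the largest IE_2 here.
Valence configurations: Al⁺ [Ne]3s², Si⁺ [Ne]3s²3p¹.
Si⁺ loses a lone 3p electron whereas Al⁺ must break into a filled 3s² pair, so IE_2(Al) > IE_2(Si) even though Si has the higher nuclear charge.
Tabulated IE_2 (kJ/mol): Li 7298, Al 1817, Si 1577.
Hence IE_2: Si < Al < Li.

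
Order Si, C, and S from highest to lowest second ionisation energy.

C > S > Si

After 1 electron has been removed, what remains? Si⁺ still has 3 valence electrons; C⁺ still has 3 valence electrons; S⁺ still has 5 valence electrons.
All are still removing valence electrons, so compare the +1 ions as you would atoms: IE_2 generally rises across a period (higher Z_eff) and falls down a group (larger shell), subject to the usual subshell exceptions.
Valence configurations: Si⁺ [Ne]3s²3p¹, C⁺ [He]2s²2p¹, S⁺ [Ne]3s²3p³.
Approximate IE_2 values (kJ/mol): Si 1577, C 2353, S 2252.
Overall IE_2 order: Si < S < C.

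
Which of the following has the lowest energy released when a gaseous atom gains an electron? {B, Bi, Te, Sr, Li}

Li is in period 2, group 1; B is in period 2, group 13; Sr is in period 5, group 2; Te is in period 5, group 16; Bi is in period 6, group 15.
Adding an electron releases more energy for atoms nearer the top right (short of the noble gases).
Neither a single period nor a single group — weigh both effects.
B > Sr: both effects reinforce here, so B is clearly the higher of the two.
Li > B: this pair runs against the simple trend — see the exception note.
Bi > Li: period and group pull opposite ways; the across-period shift dominates (91 vs 60 kJ/mol).
Te > Bi: both effects reinforce here, so Te is clearly the higher of the two.
Note the exception: Li has a higher electron affinity than B, contrary to the simple trend — B's ns²np¹ configuration gives only a small electron affinity — the sparsely filled np subshell binds an added electron weakly.
Tabulated electron affinity (kJ/mol): Li 60, B 27, Sr 5, Te 190, Bi 91.
The lowest energy released when a gaseous atom gains an electron among these belongs to Sr.

Sr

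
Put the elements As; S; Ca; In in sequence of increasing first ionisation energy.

Removing the outermost electron gets harder across a period and easier down a group.
Here both period and group differ, so the two effects have to be weighed against each other.
Ca > In: the two effects oppose for this pair; the down-group effect wins (590 vs 558 kJ/mol).
As > Ca: both are in period 4; the period trend gives As the larger value.
S > As: both effects reinforce here, so S is clearly the higher of the two.
Tabulated first ionization energy (kJ/mol): S 1000, Ca 590, As 947, In 558.
So from lowest to highest: In < Ca < As < S.

In < Ca < As < S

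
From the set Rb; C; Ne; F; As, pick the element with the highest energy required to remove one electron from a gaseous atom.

C is in period 2, group 14; F is in period 2, group 17; Ne is in period 2, group 18; As is in period 4, group 15; Rb is in period 5, group 1.
Removing the outermost electron gets harder across a period and easier down a group.
Neither a single period nor a single group — weigh both effects.
As > Rb: relative to Rb, both the across-period and down-group shifts push As's first ionization energy up.
C > As: period and group pull opposite ways; the down-group shift dominates (1086 vs 947 kJ/mol).
F > C: F lies to the right of C in period 2, so the across-period effect alone puts F higher.
Ne > F: Ne lies to the right of F in period 2, so the across-period effect alone puts Ne higher.
Approximate values (kJ/mol): C 1086, F 1681, Ne 2081, As 947, Rb 403.
The highest energy required to remove one electron from a gaseous atom among these belongs to Ne.

Ne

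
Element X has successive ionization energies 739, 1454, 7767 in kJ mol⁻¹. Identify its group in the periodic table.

Group 2

Look for the largest jump between consecutive ionization energies: IE3/IE2 ≈ 5.3, far larger than any earlier ratio.
That jump marks the point where a core electron is being removed. So the atom has 2 valence electrons.
A main-group element with 2 valence electrons is in group 2.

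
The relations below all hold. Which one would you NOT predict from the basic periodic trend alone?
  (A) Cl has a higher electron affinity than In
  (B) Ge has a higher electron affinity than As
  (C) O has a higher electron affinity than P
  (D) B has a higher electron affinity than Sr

(B)

The general trend: electron affinity increases across a period and decreases down a group.
(A) Cl (period 3, group 17) vs In (period 5, group 13): the stated order agrees with the simple trend.
(B) Ge (period 4, group 14) vs As (period 4, group 15): the stated order contradicts the simple trend.
(C) O (period 2, group 16) vs P (period 3, group 15): the stated order agrees with the simple trend.
(D) B (period 2, group 13) vs Sr (period 5, group 2): the stated order agrees with the simple trend.
The exception is (B): adding an electron to As's half-filled 4p³ is unfavourable, so Ge (4p²) has the more exothermic EA.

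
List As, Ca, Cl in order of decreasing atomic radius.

Cl is in period 3, group 17; Ca is in period 4, group 2; As is in period 4, group 15.
Across a period the added protons contract the valence shell; down a group each new principal shell makes the atom larger.
Here both period and group differ, so the two effects have to be weighed against each other.
As > Cl: relative to Cl, both the across-period and down-group shifts push As's atomic radius up.
Ca > As: both are in period 4; the period trend gives Ca the larger value.
For reference (pm): Cl 99, Ca 171, As 121.
So from largest to smallest: Ca > As > Cl.

Ca, As, Cl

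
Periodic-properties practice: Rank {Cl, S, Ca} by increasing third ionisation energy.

S, Cl, Ca

After 2 electrons have been removed, what remains? Cl²⁺ still has 5 valence electrons; S²⁺ still has 4 valence electrons; Ca²⁺ is the bare [Ar] core.
Core electrons are held far more tightly than valence electrons, so Ca tops the IE_3 order.
Valence configurations: Cl²⁺ [Ne]3s²3p³, S²⁺ [Ne]3s²3p².
The numbers (kJ/mol): Cl 3822, S 3357, Ca 4912.
Overall IE_3 order: S < Cl < Ca.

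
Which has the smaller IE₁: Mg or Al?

Mg is in period 3, group 2; Al is in period 3, group 13.
IE₁ increases left→right with effective nuclear charge and decreases top→bottom as the valence shell moves farther out.
All lie in period 3; the across-period trend (first ionization energy increases left to right) applies, with the exception below.
Note the exception: Mg has a higher first ionization energy than Al, contrary to the simple trend — Al's single 3p electron is easier to remove than one from Mg's filled 3s².
For reference (kJ/mol): Mg 738, Al 578.
So Al has the smaller IE₁ (Al < Mg).

Al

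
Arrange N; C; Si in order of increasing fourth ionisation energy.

Si, C, N

IE_4 is the cost of taking one more electron from the +3 cation: N³⁺ still has 2 valence electrons; C³⁺ still has 1 valence electron; Si³⁺ still has 1 valence electron.
All are still removing valence electrons, so compare the +3 ions as you would atoms: IE_4 generally rises across a period (higher Z_eff) and falls down a group (larger shell), subject to the usual subshell exceptions.
Valence configurations: N³⁺ [He]2s², C³⁺ [He]2s¹, Si³⁺ [Ne]3s¹.
Tabulated IE_4 (kJ/mol): N 7475, C 6223, Si 4356.
So the fourth ionization energies run Si < C < N.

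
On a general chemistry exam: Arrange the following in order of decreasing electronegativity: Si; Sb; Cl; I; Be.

EN rises left→right (higher Z_eff, smaller atoms) and falls top→bottom (larger, more shielded atoms).
These span different periods and groups, so the two trends combine.
Si > Be: the two effects oppose for this pair; the across-period effect wins (1.90 vs 1.57).
Sb > Si: the two effects oppose for this pair; the across-period effect wins (2.05 vs 1.90).
I > Sb: I lies to the right of Sb in period 5, so the across-period effect alone puts I higher.
Cl > I: they share group 17; the group trend gives Cl the larger value.
Approximate values (Pauling): Be 1.57, Si 1.90, Cl 3.16, Sb 2.05, I 2.66.
So from highest to lowest: Cl > I > Sb > Si > Be.

Cl > I > Sb > Si > Be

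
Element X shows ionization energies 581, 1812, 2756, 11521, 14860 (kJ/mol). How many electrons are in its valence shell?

3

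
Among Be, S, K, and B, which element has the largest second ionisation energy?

The second ionization energy removes an electron from the +1 ion. For each element: Be⁺ still has 1 valence electron; S⁺ still has 5 valence electrons; K⁺ is the bare [Ar] core; B⁺ still has 2 valence electrons.
Pulling an electron out of a noble-gas core costs far more than removing a remaining valence electron, so K sits at the high end of IE_2.
Valence configurations: Be⁺ [He]2s¹, S⁺ [Ne]3s²3p³, B⁺ [He]2s².
The numbers (kJ/mol): Be 1757, S 2252, K 3052, B 2427.
Hence IE_2: Be < S < B < K.

K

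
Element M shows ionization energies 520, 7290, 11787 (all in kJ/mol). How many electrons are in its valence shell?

1

Look for the largest jump between consecutive ionization energies: IE2/IE1 ≈ 14.0, far larger than any earlier ratio.
That jump marks the point where a core electron is being removed. So the atom has 1 valence electron.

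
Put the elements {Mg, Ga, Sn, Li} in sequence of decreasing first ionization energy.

Mg > Sn > Ga > Li

Li is in period 2, group 1; Mg is in period 3, group 2; Ga is in period 4, group 13; Sn is in period 5, group 14.
IE₁ increases left→right with effective nuclear charge and decreases top→bottom as the valence shell moves farther out.
A diagonal step moves right (one effect) and down (the opposite effect) at once.
Ga > Li: the two effects oppose for this pair; the across-period effect wins (579 vs 520 kJ/mol).
Sn > Ga: the two effects oppose for this pair; the across-period effect wins (709 vs 579 kJ/mol).
Mg > Sn: period and group pull opposite ways; the down-group shift dominates (738 vs 709 kJ/mol).
For reference (kJ/mol): Li 520, Mg 738, Ga 579, Sn 709.
So from highest to lowest: Mg > Sn > Ga > Li.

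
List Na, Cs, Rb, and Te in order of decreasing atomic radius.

Cs, Rb, Na, Te

Na is in period 3, group 1; Rb is in period 5, group 1; Te is in period 5, group 16; Cs is in period 6, group 1.
Atomic radius shrinks across a period as nuclear charge pulls the same shell inward, and grows down a group as new shells are added.
Neither a single period nor a single group — weigh both effects.
Na > Te: period and group pull opposite ways; the across-period shift dominates (155 vs 136 pm).
Rb > Na: they share group 1; the group trend gives Rb the larger value.
Cs > Rb: they share group 1; the group trend gives Cs the larger value.
Tabulated atomic radius (pm): Na 155, Rb 210, Te 136, Cs 232.
So from largest to smallest: Cs > Rb > Na > Te.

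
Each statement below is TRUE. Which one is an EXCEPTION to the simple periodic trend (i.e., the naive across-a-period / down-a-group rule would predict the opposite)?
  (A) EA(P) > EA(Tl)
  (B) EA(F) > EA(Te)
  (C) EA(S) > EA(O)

(C)

The general trend: electron affinity increases across a period and decreases down a group.
(A) P (period 3, group 15) vs Tl (period 6, group 13): the stated order agrees with the simple trend.
(B) F (period 2, group 17) vs Te (period 5, group 16): the stated order agrees with the simple trend.
(C) S (period 3, group 16) vs O (period 2, group 16): the stated order contradicts the simple trend.
The exception is (C): the compact 2p subshell of O repels the added electron more than S's larger 3p does.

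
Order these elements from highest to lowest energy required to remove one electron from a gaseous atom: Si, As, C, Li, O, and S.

O > C > S > As > Si > Li

Li is in period 2, group 1; C is in period 2, group 14; O is in period 2, group 16; Si is in period 3, group 14; S is in period 3, group 16; As is in period 4, group 15.
Removing the outermost electron gets harder across a period and easier down a group.
Here both period and group differ, so the two effects have to be weighed against each other.
Si > Li: the two effects oppose for this pair; the across-period effect wins (786 vs 520 kJ/mol).
As > Si: period and group pull opposite ways; the across-period shift dominates (947 vs 786 kJ/mol).
S > As: both effects reinforce here, so S is clearly the higher of the two.
C > S: the two effects oppose for this pair; the down-group effect wins (1086 vs 1000 kJ/mol).
O > C: O lies to the right of C in period 2, so the across-period effect alone puts O higher.
For reference (kJ/mol): Li 520, C 1086, O 1314, Si 786, S 1000, As 947.
So from highest to lowest: O > C > S > As > Si > Li.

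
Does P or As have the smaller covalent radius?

P is in period 3, group 15; As is in period 4, group 15.
Moving right in a period, electrons are added to the same shell under a stronger nuclear pull, so atoms get smaller; moving down, a new shell is opened and atoms get larger.
All are in group 15, so atomic radius increases down the group.
So P has the smaller covalent radius (P < As).

P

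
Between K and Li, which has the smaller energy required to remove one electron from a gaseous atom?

Li is in period 2, group 1; K is in period 4, group 1.
Across a period the outer electron is held more tightly (higher IE₁); down a group it sits in a higher shell, more shielded, and comes off more easily.
All are in group 1, so first ionization energy increases up the group.
So K has the smaller energy required to remove one electron from a gaseous atom (K < Li).

K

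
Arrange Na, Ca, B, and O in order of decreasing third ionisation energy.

Na > O > Ca > B

After 2 electrons have been removed, what remains? Na²⁺ is already 1 electron into the core; Ca²⁺ is the bare [Ar] core; B²⁺ still has 1 valence electron; O²⁺ still has 4 valence electrons.
Usually core removal costs more than valence removal, but here the competition is close: a tightly held n=2 valence electron can cost more to remove than an n=3 core electron, so the actual values have to decide it.
Valence configurations: B²⁺ [He]2s¹, O²⁺ [He]2s²2p².
Tabulated IE_3 (kJ/mol): Na 6910, Ca 4912, B 3660, O 5300.
Overall IE_3 order: B < Ca < O < Na.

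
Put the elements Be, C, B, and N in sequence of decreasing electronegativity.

N > C > B > Be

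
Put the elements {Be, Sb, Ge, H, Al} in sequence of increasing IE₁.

Al < Ge < Sb < Be < H

First ionization energy rises across a period (greater Z_eff holds electrons more tightly) and falls down a group (valence electrons are farther from the nucleus).
These sit on a diagonal, where the across-period and down-group effects partly cancel.
Ge > Al: the two effects oppose for this pair; the across-period effect wins (762 vs 578 kJ/mol).
Sb > Ge: period and group pull opposite ways; the across-period shift dominates (831 vs 762 kJ/mol).
Be > Sb: the two effects oppose for this pair; the down-group effect wins (900 vs 831 kJ/mol).
H > Be: period and group pull opposite ways; the down-group shift dominates (1312 vs 900 kJ/mol).
Tabulated first ionization energy (kJ/mol): H 1312, Be 900, Al 578, Ge 762, Sb 831.
So from lowest to highest: Al < Ge < Sb < Be < H.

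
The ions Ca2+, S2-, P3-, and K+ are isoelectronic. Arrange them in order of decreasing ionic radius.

P3-, S2-, K+, Ca2+

All of these have 18 electrons, so size is governed by nuclear charge alone: the more protons, the stronger the pull on the same electron cloud, and the smaller the ion.
Nuclear charges: Ca2+ (Z=20), K+ (Z=19), S2- (Z=16), P3- (Z=15).
Largest to smallest: P3- > S2- > K+ > Ca2+.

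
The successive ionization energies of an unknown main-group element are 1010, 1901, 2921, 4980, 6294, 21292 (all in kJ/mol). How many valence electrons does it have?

5

Look for the largest jump between consecutive ionization energies: IE6/IE5 ≈ 3.4, far larger than any earlier ratio.
That jump marks the point where a core electron is being removed. So the atom has 5 valence electrons.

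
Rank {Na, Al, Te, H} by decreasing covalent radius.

Na > Te > Al > H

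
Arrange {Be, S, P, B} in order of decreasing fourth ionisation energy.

After 3 electrons have been removed, what remains? Be³⁺ is already 1 electron into the core; S³⁺ still has 3 valence electrons; P³⁺ still has 2 valence electrons; B³⁺ is the bare [He] core.
Core electrons are held far more tightly than valence electrons, so Be and B top the IE_4 order.
Valence configurations: S³⁺ [Ne]3s²3p¹, P³⁺ [Ne]3s².
S³⁺ loses a lone 3p electron whereas P³⁺ must break into a filled 3s² pair, so IE_4(P) > IE_4(S) even though S has the higher nuclear charge.
Approximate IE_4 values (kJ/mol): Be 21007, S 4556, P 4964, B 25026.
Hence IE_4: S < P < Be < B.

B > Be > P > S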